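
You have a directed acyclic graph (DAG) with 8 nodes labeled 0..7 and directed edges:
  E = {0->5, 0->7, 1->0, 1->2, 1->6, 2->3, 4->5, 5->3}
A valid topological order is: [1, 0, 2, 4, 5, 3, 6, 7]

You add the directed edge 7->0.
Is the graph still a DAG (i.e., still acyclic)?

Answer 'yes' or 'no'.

Given toposort: [1, 0, 2, 4, 5, 3, 6, 7]
Position of 7: index 7; position of 0: index 1
New edge 7->0: backward (u after v in old order)
Backward edge: old toposort is now invalid. Check if this creates a cycle.
Does 0 already reach 7? Reachable from 0: [0, 3, 5, 7]. YES -> cycle!
Still a DAG? no

Answer: no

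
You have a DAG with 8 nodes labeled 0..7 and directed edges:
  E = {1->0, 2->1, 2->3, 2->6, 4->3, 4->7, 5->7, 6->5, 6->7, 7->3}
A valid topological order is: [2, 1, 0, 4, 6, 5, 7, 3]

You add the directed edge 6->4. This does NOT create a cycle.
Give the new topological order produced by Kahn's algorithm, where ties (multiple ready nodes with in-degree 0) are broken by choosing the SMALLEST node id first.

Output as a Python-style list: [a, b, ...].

Old toposort: [2, 1, 0, 4, 6, 5, 7, 3]
Added edge: 6->4
Position of 6 (4) > position of 4 (3). Must reorder: 6 must now come before 4.
Run Kahn's algorithm (break ties by smallest node id):
  initial in-degrees: [1, 1, 0, 3, 1, 1, 1, 3]
  ready (indeg=0): [2]
  pop 2: indeg[1]->0; indeg[3]->2; indeg[6]->0 | ready=[1, 6] | order so far=[2]
  pop 1: indeg[0]->0 | ready=[0, 6] | order so far=[2, 1]
  pop 0: no out-edges | ready=[6] | order so far=[2, 1, 0]
  pop 6: indeg[4]->0; indeg[5]->0; indeg[7]->2 | ready=[4, 5] | order so far=[2, 1, 0, 6]
  pop 4: indeg[3]->1; indeg[7]->1 | ready=[5] | order so far=[2, 1, 0, 6, 4]
  pop 5: indeg[7]->0 | ready=[7] | order so far=[2, 1, 0, 6, 4, 5]
  pop 7: indeg[3]->0 | ready=[3] | order so far=[2, 1, 0, 6, 4, 5, 7]
  pop 3: no out-edges | ready=[] | order so far=[2, 1, 0, 6, 4, 5, 7, 3]
  Result: [2, 1, 0, 6, 4, 5, 7, 3]

Answer: [2, 1, 0, 6, 4, 5, 7, 3]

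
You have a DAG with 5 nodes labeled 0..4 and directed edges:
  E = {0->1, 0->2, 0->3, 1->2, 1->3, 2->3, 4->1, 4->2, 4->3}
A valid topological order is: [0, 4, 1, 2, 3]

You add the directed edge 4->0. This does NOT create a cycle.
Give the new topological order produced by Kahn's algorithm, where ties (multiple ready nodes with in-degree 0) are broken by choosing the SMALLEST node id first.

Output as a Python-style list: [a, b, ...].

Answer: [4, 0, 1, 2, 3]

Derivation:
Old toposort: [0, 4, 1, 2, 3]
Added edge: 4->0
Position of 4 (1) > position of 0 (0). Must reorder: 4 must now come before 0.
Run Kahn's algorithm (break ties by smallest node id):
  initial in-degrees: [1, 2, 3, 4, 0]
  ready (indeg=0): [4]
  pop 4: indeg[0]->0; indeg[1]->1; indeg[2]->2; indeg[3]->3 | ready=[0] | order so far=[4]
  pop 0: indeg[1]->0; indeg[2]->1; indeg[3]->2 | ready=[1] | order so far=[4, 0]
  pop 1: indeg[2]->0; indeg[3]->1 | ready=[2] | order so far=[4, 0, 1]
  pop 2: indeg[3]->0 | ready=[3] | order so far=[4, 0, 1, 2]
  pop 3: no out-edges | ready=[] | order so far=[4, 0, 1, 2, 3]
  Result: [4, 0, 1, 2, 3]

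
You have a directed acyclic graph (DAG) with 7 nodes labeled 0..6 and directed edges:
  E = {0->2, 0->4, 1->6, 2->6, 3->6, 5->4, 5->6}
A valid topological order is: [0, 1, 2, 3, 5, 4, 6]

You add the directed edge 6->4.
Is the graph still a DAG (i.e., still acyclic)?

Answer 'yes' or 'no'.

Answer: yes

Derivation:
Given toposort: [0, 1, 2, 3, 5, 4, 6]
Position of 6: index 6; position of 4: index 5
New edge 6->4: backward (u after v in old order)
Backward edge: old toposort is now invalid. Check if this creates a cycle.
Does 4 already reach 6? Reachable from 4: [4]. NO -> still a DAG (reorder needed).
Still a DAG? yes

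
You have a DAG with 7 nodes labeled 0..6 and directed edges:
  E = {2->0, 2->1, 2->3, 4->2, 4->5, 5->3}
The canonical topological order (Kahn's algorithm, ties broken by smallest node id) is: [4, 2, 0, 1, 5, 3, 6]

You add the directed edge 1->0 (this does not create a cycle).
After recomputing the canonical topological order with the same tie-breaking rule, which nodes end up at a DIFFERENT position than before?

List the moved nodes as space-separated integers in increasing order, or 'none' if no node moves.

Old toposort: [4, 2, 0, 1, 5, 3, 6]
Added edge 1->0
Recompute Kahn (smallest-id tiebreak):
  initial in-degrees: [2, 1, 1, 2, 0, 1, 0]
  ready (indeg=0): [4, 6]
  pop 4: indeg[2]->0; indeg[5]->0 | ready=[2, 5, 6] | order so far=[4]
  pop 2: indeg[0]->1; indeg[1]->0; indeg[3]->1 | ready=[1, 5, 6] | order so far=[4, 2]
  pop 1: indeg[0]->0 | ready=[0, 5, 6] | order so far=[4, 2, 1]
  pop 0: no out-edges | ready=[5, 6] | order so far=[4, 2, 1, 0]
  pop 5: indeg[3]->0 | ready=[3, 6] | order so far=[4, 2, 1, 0, 5]
  pop 3: no out-edges | ready=[6] | order so far=[4, 2, 1, 0, 5, 3]
  pop 6: no out-edges | ready=[] | order so far=[4, 2, 1, 0, 5, 3, 6]
New canonical toposort: [4, 2, 1, 0, 5, 3, 6]
Compare positions:
  Node 0: index 2 -> 3 (moved)
  Node 1: index 3 -> 2 (moved)
  Node 2: index 1 -> 1 (same)
  Node 3: index 5 -> 5 (same)
  Node 4: index 0 -> 0 (same)
  Node 5: index 4 -> 4 (same)
  Node 6: index 6 -> 6 (same)
Nodes that changed position: 0 1

Answer: 0 1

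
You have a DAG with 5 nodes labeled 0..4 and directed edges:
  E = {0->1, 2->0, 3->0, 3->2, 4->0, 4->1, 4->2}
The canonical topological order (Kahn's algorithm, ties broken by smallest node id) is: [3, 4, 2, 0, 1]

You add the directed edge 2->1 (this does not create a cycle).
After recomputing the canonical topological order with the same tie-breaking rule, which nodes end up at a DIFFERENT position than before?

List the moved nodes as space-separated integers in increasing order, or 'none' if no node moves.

Answer: none

Derivation:
Old toposort: [3, 4, 2, 0, 1]
Added edge 2->1
Recompute Kahn (smallest-id tiebreak):
  initial in-degrees: [3, 3, 2, 0, 0]
  ready (indeg=0): [3, 4]
  pop 3: indeg[0]->2; indeg[2]->1 | ready=[4] | order so far=[3]
  pop 4: indeg[0]->1; indeg[1]->2; indeg[2]->0 | ready=[2] | order so far=[3, 4]
  pop 2: indeg[0]->0; indeg[1]->1 | ready=[0] | order so far=[3, 4, 2]
  pop 0: indeg[1]->0 | ready=[1] | order so far=[3, 4, 2, 0]
  pop 1: no out-edges | ready=[] | order so far=[3, 4, 2, 0, 1]
New canonical toposort: [3, 4, 2, 0, 1]
Compare positions:
  Node 0: index 3 -> 3 (same)
  Node 1: index 4 -> 4 (same)
  Node 2: index 2 -> 2 (same)
  Node 3: index 0 -> 0 (same)
  Node 4: index 1 -> 1 (same)
Nodes that changed position: none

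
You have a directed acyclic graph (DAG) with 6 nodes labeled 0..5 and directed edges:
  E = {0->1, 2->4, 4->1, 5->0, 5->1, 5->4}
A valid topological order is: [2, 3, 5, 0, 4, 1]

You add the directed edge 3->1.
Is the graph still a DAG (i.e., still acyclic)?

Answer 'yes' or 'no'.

Given toposort: [2, 3, 5, 0, 4, 1]
Position of 3: index 1; position of 1: index 5
New edge 3->1: forward
Forward edge: respects the existing order. Still a DAG, same toposort still valid.
Still a DAG? yes

Answer: yes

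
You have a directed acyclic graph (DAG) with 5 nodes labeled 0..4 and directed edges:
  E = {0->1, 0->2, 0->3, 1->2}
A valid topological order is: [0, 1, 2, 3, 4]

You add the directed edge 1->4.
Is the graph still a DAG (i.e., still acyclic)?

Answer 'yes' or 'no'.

Answer: yes

Derivation:
Given toposort: [0, 1, 2, 3, 4]
Position of 1: index 1; position of 4: index 4
New edge 1->4: forward
Forward edge: respects the existing order. Still a DAG, same toposort still valid.
Still a DAG? yes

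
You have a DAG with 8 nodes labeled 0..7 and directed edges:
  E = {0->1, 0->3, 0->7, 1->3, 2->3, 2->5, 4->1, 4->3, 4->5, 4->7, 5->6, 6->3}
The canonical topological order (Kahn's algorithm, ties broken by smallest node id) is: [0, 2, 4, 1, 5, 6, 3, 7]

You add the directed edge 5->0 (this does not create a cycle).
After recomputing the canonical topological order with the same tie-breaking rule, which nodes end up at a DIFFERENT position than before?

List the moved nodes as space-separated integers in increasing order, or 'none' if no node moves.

Old toposort: [0, 2, 4, 1, 5, 6, 3, 7]
Added edge 5->0
Recompute Kahn (smallest-id tiebreak):
  initial in-degrees: [1, 2, 0, 5, 0, 2, 1, 2]
  ready (indeg=0): [2, 4]
  pop 2: indeg[3]->4; indeg[5]->1 | ready=[4] | order so far=[2]
  pop 4: indeg[1]->1; indeg[3]->3; indeg[5]->0; indeg[7]->1 | ready=[5] | order so far=[2, 4]
  pop 5: indeg[0]->0; indeg[6]->0 | ready=[0, 6] | order so far=[2, 4, 5]
  pop 0: indeg[1]->0; indeg[3]->2; indeg[7]->0 | ready=[1, 6, 7] | order so far=[2, 4, 5, 0]
  pop 1: indeg[3]->1 | ready=[6, 7] | order so far=[2, 4, 5, 0, 1]
  pop 6: indeg[3]->0 | ready=[3, 7] | order so far=[2, 4, 5, 0, 1, 6]
  pop 3: no out-edges | ready=[7] | order so far=[2, 4, 5, 0, 1, 6, 3]
  pop 7: no out-edges | ready=[] | order so far=[2, 4, 5, 0, 1, 6, 3, 7]
New canonical toposort: [2, 4, 5, 0, 1, 6, 3, 7]
Compare positions:
  Node 0: index 0 -> 3 (moved)
  Node 1: index 3 -> 4 (moved)
  Node 2: index 1 -> 0 (moved)
  Node 3: index 6 -> 6 (same)
  Node 4: index 2 -> 1 (moved)
  Node 5: index 4 -> 2 (moved)
  Node 6: index 5 -> 5 (same)
  Node 7: index 7 -> 7 (same)
Nodes that changed position: 0 1 2 4 5

Answer: 0 1 2 4 5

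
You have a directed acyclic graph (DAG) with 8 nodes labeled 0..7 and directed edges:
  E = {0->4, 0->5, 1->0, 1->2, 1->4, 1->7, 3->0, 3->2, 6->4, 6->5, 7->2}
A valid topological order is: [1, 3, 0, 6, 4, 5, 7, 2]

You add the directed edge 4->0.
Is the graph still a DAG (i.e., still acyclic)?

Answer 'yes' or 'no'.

Given toposort: [1, 3, 0, 6, 4, 5, 7, 2]
Position of 4: index 4; position of 0: index 2
New edge 4->0: backward (u after v in old order)
Backward edge: old toposort is now invalid. Check if this creates a cycle.
Does 0 already reach 4? Reachable from 0: [0, 4, 5]. YES -> cycle!
Still a DAG? no

Answer: no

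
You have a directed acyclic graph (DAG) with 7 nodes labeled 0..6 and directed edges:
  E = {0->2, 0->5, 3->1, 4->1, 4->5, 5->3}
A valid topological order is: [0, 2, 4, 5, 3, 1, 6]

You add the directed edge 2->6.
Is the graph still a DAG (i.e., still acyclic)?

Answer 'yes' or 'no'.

Answer: yes

Derivation:
Given toposort: [0, 2, 4, 5, 3, 1, 6]
Position of 2: index 1; position of 6: index 6
New edge 2->6: forward
Forward edge: respects the existing order. Still a DAG, same toposort still valid.
Still a DAG? yes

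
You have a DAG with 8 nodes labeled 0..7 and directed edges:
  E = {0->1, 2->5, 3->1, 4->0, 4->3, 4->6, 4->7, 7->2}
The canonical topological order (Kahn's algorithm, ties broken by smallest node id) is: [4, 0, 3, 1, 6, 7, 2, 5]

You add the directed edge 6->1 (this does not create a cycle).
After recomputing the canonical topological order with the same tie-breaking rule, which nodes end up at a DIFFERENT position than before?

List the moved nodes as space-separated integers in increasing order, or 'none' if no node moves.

Answer: 1 6

Derivation:
Old toposort: [4, 0, 3, 1, 6, 7, 2, 5]
Added edge 6->1
Recompute Kahn (smallest-id tiebreak):
  initial in-degrees: [1, 3, 1, 1, 0, 1, 1, 1]
  ready (indeg=0): [4]
  pop 4: indeg[0]->0; indeg[3]->0; indeg[6]->0; indeg[7]->0 | ready=[0, 3, 6, 7] | order so far=[4]
  pop 0: indeg[1]->2 | ready=[3, 6, 7] | order so far=[4, 0]
  pop 3: indeg[1]->1 | ready=[6, 7] | order so far=[4, 0, 3]
  pop 6: indeg[1]->0 | ready=[1, 7] | order so far=[4, 0, 3, 6]
  pop 1: no out-edges | ready=[7] | order so far=[4, 0, 3, 6, 1]
  pop 7: indeg[2]->0 | ready=[2] | order so far=[4, 0, 3, 6, 1, 7]
  pop 2: indeg[5]->0 | ready=[5] | order so far=[4, 0, 3, 6, 1, 7, 2]
  pop 5: no out-edges | ready=[] | order so far=[4, 0, 3, 6, 1, 7, 2, 5]
New canonical toposort: [4, 0, 3, 6, 1, 7, 2, 5]
Compare positions:
  Node 0: index 1 -> 1 (same)
  Node 1: index 3 -> 4 (moved)
  Node 2: index 6 -> 6 (same)
  Node 3: index 2 -> 2 (same)
  Node 4: index 0 -> 0 (same)
  Node 5: index 7 -> 7 (same)
  Node 6: index 4 -> 3 (moved)
  Node 7: index 5 -> 5 (same)
Nodes that changed position: 1 6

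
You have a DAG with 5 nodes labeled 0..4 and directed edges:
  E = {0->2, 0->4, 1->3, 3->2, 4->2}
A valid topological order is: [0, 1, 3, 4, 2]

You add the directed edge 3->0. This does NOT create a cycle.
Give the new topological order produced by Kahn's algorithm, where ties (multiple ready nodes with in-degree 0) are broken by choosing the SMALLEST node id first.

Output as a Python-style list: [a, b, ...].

Answer: [1, 3, 0, 4, 2]

Derivation:
Old toposort: [0, 1, 3, 4, 2]
Added edge: 3->0
Position of 3 (2) > position of 0 (0). Must reorder: 3 must now come before 0.
Run Kahn's algorithm (break ties by smallest node id):
  initial in-degrees: [1, 0, 3, 1, 1]
  ready (indeg=0): [1]
  pop 1: indeg[3]->0 | ready=[3] | order so far=[1]
  pop 3: indeg[0]->0; indeg[2]->2 | ready=[0] | order so far=[1, 3]
  pop 0: indeg[2]->1; indeg[4]->0 | ready=[4] | order so far=[1, 3, 0]
  pop 4: indeg[2]->0 | ready=[2] | order so far=[1, 3, 0, 4]
  pop 2: no out-edges | ready=[] | order so far=[1, 3, 0, 4, 2]
  Result: [1, 3, 0, 4, 2]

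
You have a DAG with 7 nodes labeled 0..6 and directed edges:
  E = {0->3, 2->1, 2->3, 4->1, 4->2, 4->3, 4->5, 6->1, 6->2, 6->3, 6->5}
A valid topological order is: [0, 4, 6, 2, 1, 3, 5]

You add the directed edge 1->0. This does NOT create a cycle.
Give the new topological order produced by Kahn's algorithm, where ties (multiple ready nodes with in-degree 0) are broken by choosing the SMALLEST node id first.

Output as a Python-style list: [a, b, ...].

Answer: [4, 6, 2, 1, 0, 3, 5]

Derivation:
Old toposort: [0, 4, 6, 2, 1, 3, 5]
Added edge: 1->0
Position of 1 (4) > position of 0 (0). Must reorder: 1 must now come before 0.
Run Kahn's algorithm (break ties by smallest node id):
  initial in-degrees: [1, 3, 2, 4, 0, 2, 0]
  ready (indeg=0): [4, 6]
  pop 4: indeg[1]->2; indeg[2]->1; indeg[3]->3; indeg[5]->1 | ready=[6] | order so far=[4]
  pop 6: indeg[1]->1; indeg[2]->0; indeg[3]->2; indeg[5]->0 | ready=[2, 5] | order so far=[4, 6]
  pop 2: indeg[1]->0; indeg[3]->1 | ready=[1, 5] | order so far=[4, 6, 2]
  pop 1: indeg[0]->0 | ready=[0, 5] | order so far=[4, 6, 2, 1]
  pop 0: indeg[3]->0 | ready=[3, 5] | order so far=[4, 6, 2, 1, 0]
  pop 3: no out-edges | ready=[5] | order so far=[4, 6, 2, 1, 0, 3]
  pop 5: no out-edges | ready=[] | order so far=[4, 6, 2, 1, 0, 3, 5]
  Result: [4, 6, 2, 1, 0, 3, 5]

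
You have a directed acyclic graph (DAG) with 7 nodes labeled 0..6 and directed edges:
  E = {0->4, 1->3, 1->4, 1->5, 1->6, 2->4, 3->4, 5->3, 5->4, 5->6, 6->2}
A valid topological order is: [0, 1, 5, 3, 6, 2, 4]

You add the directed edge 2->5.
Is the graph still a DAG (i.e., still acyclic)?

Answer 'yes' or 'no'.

Given toposort: [0, 1, 5, 3, 6, 2, 4]
Position of 2: index 5; position of 5: index 2
New edge 2->5: backward (u after v in old order)
Backward edge: old toposort is now invalid. Check if this creates a cycle.
Does 5 already reach 2? Reachable from 5: [2, 3, 4, 5, 6]. YES -> cycle!
Still a DAG? no

Answer: no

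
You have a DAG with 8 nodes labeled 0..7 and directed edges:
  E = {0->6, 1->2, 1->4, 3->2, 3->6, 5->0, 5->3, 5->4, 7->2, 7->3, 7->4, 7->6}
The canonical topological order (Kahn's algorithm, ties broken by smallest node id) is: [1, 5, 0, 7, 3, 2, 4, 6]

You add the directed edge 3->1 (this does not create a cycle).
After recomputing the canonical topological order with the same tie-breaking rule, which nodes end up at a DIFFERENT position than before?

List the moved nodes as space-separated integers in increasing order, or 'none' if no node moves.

Old toposort: [1, 5, 0, 7, 3, 2, 4, 6]
Added edge 3->1
Recompute Kahn (smallest-id tiebreak):
  initial in-degrees: [1, 1, 3, 2, 3, 0, 3, 0]
  ready (indeg=0): [5, 7]
  pop 5: indeg[0]->0; indeg[3]->1; indeg[4]->2 | ready=[0, 7] | order so far=[5]
  pop 0: indeg[6]->2 | ready=[7] | order so far=[5, 0]
  pop 7: indeg[2]->2; indeg[3]->0; indeg[4]->1; indeg[6]->1 | ready=[3] | order so far=[5, 0, 7]
  pop 3: indeg[1]->0; indeg[2]->1; indeg[6]->0 | ready=[1, 6] | order so far=[5, 0, 7, 3]
  pop 1: indeg[2]->0; indeg[4]->0 | ready=[2, 4, 6] | order so far=[5, 0, 7, 3, 1]
  pop 2: no out-edges | ready=[4, 6] | order so far=[5, 0, 7, 3, 1, 2]
  pop 4: no out-edges | ready=[6] | order so far=[5, 0, 7, 3, 1, 2, 4]
  pop 6: no out-edges | ready=[] | order so far=[5, 0, 7, 3, 1, 2, 4, 6]
New canonical toposort: [5, 0, 7, 3, 1, 2, 4, 6]
Compare positions:
  Node 0: index 2 -> 1 (moved)
  Node 1: index 0 -> 4 (moved)
  Node 2: index 5 -> 5 (same)
  Node 3: index 4 -> 3 (moved)
  Node 4: index 6 -> 6 (same)
  Node 5: index 1 -> 0 (moved)
  Node 6: index 7 -> 7 (same)
  Node 7: index 3 -> 2 (moved)
Nodes that changed position: 0 1 3 5 7

Answer: 0 1 3 5 7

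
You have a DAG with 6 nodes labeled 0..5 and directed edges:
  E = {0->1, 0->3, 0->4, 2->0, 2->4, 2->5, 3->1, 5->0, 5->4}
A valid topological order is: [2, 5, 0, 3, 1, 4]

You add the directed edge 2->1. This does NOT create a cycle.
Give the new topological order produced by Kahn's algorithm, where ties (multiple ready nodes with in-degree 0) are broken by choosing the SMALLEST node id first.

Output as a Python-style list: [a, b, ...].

Old toposort: [2, 5, 0, 3, 1, 4]
Added edge: 2->1
Position of 2 (0) < position of 1 (4). Old order still valid.
Run Kahn's algorithm (break ties by smallest node id):
  initial in-degrees: [2, 3, 0, 1, 3, 1]
  ready (indeg=0): [2]
  pop 2: indeg[0]->1; indeg[1]->2; indeg[4]->2; indeg[5]->0 | ready=[5] | order so far=[2]
  pop 5: indeg[0]->0; indeg[4]->1 | ready=[0] | order so far=[2, 5]
  pop 0: indeg[1]->1; indeg[3]->0; indeg[4]->0 | ready=[3, 4] | order so far=[2, 5, 0]
  pop 3: indeg[1]->0 | ready=[1, 4] | order so far=[2, 5, 0, 3]
  pop 1: no out-edges | ready=[4] | order so far=[2, 5, 0, 3, 1]
  pop 4: no out-edges | ready=[] | order so far=[2, 5, 0, 3, 1, 4]
  Result: [2, 5, 0, 3, 1, 4]

Answer: [2, 5, 0, 3, 1, 4]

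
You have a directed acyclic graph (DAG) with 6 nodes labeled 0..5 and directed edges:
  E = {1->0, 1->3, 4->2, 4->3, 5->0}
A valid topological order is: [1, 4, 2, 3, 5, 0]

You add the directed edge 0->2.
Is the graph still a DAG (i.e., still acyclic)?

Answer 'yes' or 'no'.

Given toposort: [1, 4, 2, 3, 5, 0]
Position of 0: index 5; position of 2: index 2
New edge 0->2: backward (u after v in old order)
Backward edge: old toposort is now invalid. Check if this creates a cycle.
Does 2 already reach 0? Reachable from 2: [2]. NO -> still a DAG (reorder needed).
Still a DAG? yes

Answer: yes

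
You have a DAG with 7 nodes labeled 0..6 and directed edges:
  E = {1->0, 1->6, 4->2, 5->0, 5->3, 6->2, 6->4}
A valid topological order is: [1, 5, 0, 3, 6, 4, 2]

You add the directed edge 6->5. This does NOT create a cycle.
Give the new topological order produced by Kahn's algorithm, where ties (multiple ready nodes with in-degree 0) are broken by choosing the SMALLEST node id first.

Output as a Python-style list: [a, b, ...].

Old toposort: [1, 5, 0, 3, 6, 4, 2]
Added edge: 6->5
Position of 6 (4) > position of 5 (1). Must reorder: 6 must now come before 5.
Run Kahn's algorithm (break ties by smallest node id):
  initial in-degrees: [2, 0, 2, 1, 1, 1, 1]
  ready (indeg=0): [1]
  pop 1: indeg[0]->1; indeg[6]->0 | ready=[6] | order so far=[1]
  pop 6: indeg[2]->1; indeg[4]->0; indeg[5]->0 | ready=[4, 5] | order so far=[1, 6]
  pop 4: indeg[2]->0 | ready=[2, 5] | order so far=[1, 6, 4]
  pop 2: no out-edges | ready=[5] | order so far=[1, 6, 4, 2]
  pop 5: indeg[0]->0; indeg[3]->0 | ready=[0, 3] | order so far=[1, 6, 4, 2, 5]
  pop 0: no out-edges | ready=[3] | order so far=[1, 6, 4, 2, 5, 0]
  pop 3: no out-edges | ready=[] | order so far=[1, 6, 4, 2, 5, 0, 3]
  Result: [1, 6, 4, 2, 5, 0, 3]

Answer: [1, 6, 4, 2, 5, 0, 3]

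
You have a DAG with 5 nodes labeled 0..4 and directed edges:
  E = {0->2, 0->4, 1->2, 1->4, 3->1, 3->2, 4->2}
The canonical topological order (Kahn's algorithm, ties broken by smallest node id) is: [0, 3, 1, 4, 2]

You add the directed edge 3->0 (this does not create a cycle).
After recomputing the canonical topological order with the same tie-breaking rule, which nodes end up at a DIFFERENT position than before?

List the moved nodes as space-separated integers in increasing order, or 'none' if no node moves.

Old toposort: [0, 3, 1, 4, 2]
Added edge 3->0
Recompute Kahn (smallest-id tiebreak):
  initial in-degrees: [1, 1, 4, 0, 2]
  ready (indeg=0): [3]
  pop 3: indeg[0]->0; indeg[1]->0; indeg[2]->3 | ready=[0, 1] | order so far=[3]
  pop 0: indeg[2]->2; indeg[4]->1 | ready=[1] | order so far=[3, 0]
  pop 1: indeg[2]->1; indeg[4]->0 | ready=[4] | order so far=[3, 0, 1]
  pop 4: indeg[2]->0 | ready=[2] | order so far=[3, 0, 1, 4]
  pop 2: no out-edges | ready=[] | order so far=[3, 0, 1, 4, 2]
New canonical toposort: [3, 0, 1, 4, 2]
Compare positions:
  Node 0: index 0 -> 1 (moved)
  Node 1: index 2 -> 2 (same)
  Node 2: index 4 -> 4 (same)
  Node 3: index 1 -> 0 (moved)
  Node 4: index 3 -> 3 (same)
Nodes that changed position: 0 3

Answer: 0 3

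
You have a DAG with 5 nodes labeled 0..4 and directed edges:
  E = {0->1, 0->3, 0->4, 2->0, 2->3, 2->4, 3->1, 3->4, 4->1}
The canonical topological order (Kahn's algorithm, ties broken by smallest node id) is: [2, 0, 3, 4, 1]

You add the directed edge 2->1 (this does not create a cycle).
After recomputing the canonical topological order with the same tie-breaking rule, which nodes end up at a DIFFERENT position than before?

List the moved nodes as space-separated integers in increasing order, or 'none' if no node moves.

Answer: none

Derivation:
Old toposort: [2, 0, 3, 4, 1]
Added edge 2->1
Recompute Kahn (smallest-id tiebreak):
  initial in-degrees: [1, 4, 0, 2, 3]
  ready (indeg=0): [2]
  pop 2: indeg[0]->0; indeg[1]->3; indeg[3]->1; indeg[4]->2 | ready=[0] | order so far=[2]
  pop 0: indeg[1]->2; indeg[3]->0; indeg[4]->1 | ready=[3] | order so far=[2, 0]
  pop 3: indeg[1]->1; indeg[4]->0 | ready=[4] | order so far=[2, 0, 3]
  pop 4: indeg[1]->0 | ready=[1] | order so far=[2, 0, 3, 4]
  pop 1: no out-edges | ready=[] | order so far=[2, 0, 3, 4, 1]
New canonical toposort: [2, 0, 3, 4, 1]
Compare positions:
  Node 0: index 1 -> 1 (same)
  Node 1: index 4 -> 4 (same)
  Node 2: index 0 -> 0 (same)
  Node 3: index 2 -> 2 (same)
  Node 4: index 3 -> 3 (same)
Nodes that changed position: none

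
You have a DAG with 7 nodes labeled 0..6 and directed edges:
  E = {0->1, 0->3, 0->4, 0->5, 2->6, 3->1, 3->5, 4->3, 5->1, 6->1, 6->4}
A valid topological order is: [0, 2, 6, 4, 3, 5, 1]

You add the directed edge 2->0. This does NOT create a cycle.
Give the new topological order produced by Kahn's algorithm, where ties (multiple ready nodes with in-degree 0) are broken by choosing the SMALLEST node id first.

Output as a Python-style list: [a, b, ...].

Old toposort: [0, 2, 6, 4, 3, 5, 1]
Added edge: 2->0
Position of 2 (1) > position of 0 (0). Must reorder: 2 must now come before 0.
Run Kahn's algorithm (break ties by smallest node id):
  initial in-degrees: [1, 4, 0, 2, 2, 2, 1]
  ready (indeg=0): [2]
  pop 2: indeg[0]->0; indeg[6]->0 | ready=[0, 6] | order so far=[2]
  pop 0: indeg[1]->3; indeg[3]->1; indeg[4]->1; indeg[5]->1 | ready=[6] | order so far=[2, 0]
  pop 6: indeg[1]->2; indeg[4]->0 | ready=[4] | order so far=[2, 0, 6]
  pop 4: indeg[3]->0 | ready=[3] | order so far=[2, 0, 6, 4]
  pop 3: indeg[1]->1; indeg[5]->0 | ready=[5] | order so far=[2, 0, 6, 4, 3]
  pop 5: indeg[1]->0 | ready=[1] | order so far=[2, 0, 6, 4, 3, 5]
  pop 1: no out-edges | ready=[] | order so far=[2, 0, 6, 4, 3, 5, 1]
  Result: [2, 0, 6, 4, 3, 5, 1]

Answer: [2, 0, 6, 4, 3, 5, 1]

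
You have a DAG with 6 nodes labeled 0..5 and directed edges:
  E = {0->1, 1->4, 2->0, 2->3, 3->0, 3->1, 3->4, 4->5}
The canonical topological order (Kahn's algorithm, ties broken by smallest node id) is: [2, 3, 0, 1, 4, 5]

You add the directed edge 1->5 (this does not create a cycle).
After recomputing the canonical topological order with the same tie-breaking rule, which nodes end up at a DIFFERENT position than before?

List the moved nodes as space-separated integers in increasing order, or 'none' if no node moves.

Old toposort: [2, 3, 0, 1, 4, 5]
Added edge 1->5
Recompute Kahn (smallest-id tiebreak):
  initial in-degrees: [2, 2, 0, 1, 2, 2]
  ready (indeg=0): [2]
  pop 2: indeg[0]->1; indeg[3]->0 | ready=[3] | order so far=[2]
  pop 3: indeg[0]->0; indeg[1]->1; indeg[4]->1 | ready=[0] | order so far=[2, 3]
  pop 0: indeg[1]->0 | ready=[1] | order so far=[2, 3, 0]
  pop 1: indeg[4]->0; indeg[5]->1 | ready=[4] | order so far=[2, 3, 0, 1]
  pop 4: indeg[5]->0 | ready=[5] | order so far=[2, 3, 0, 1, 4]
  pop 5: no out-edges | ready=[] | order so far=[2, 3, 0, 1, 4, 5]
New canonical toposort: [2, 3, 0, 1, 4, 5]
Compare positions:
  Node 0: index 2 -> 2 (same)
  Node 1: index 3 -> 3 (same)
  Node 2: index 0 -> 0 (same)
  Node 3: index 1 -> 1 (same)
  Node 4: index 4 -> 4 (same)
  Node 5: index 5 -> 5 (same)
Nodes that changed position: none

Answer: none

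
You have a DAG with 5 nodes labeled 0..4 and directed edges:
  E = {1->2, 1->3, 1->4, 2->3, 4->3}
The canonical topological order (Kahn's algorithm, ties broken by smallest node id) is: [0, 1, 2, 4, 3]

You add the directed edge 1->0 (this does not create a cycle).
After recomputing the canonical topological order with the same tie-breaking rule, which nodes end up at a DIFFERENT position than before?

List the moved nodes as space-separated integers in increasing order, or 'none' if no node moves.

Answer: 0 1

Derivation:
Old toposort: [0, 1, 2, 4, 3]
Added edge 1->0
Recompute Kahn (smallest-id tiebreak):
  initial in-degrees: [1, 0, 1, 3, 1]
  ready (indeg=0): [1]
  pop 1: indeg[0]->0; indeg[2]->0; indeg[3]->2; indeg[4]->0 | ready=[0, 2, 4] | order so far=[1]
  pop 0: no out-edges | ready=[2, 4] | order so far=[1, 0]
  pop 2: indeg[3]->1 | ready=[4] | order so far=[1, 0, 2]
  pop 4: indeg[3]->0 | ready=[3] | order so far=[1, 0, 2, 4]
  pop 3: no out-edges | ready=[] | order so far=[1, 0, 2, 4, 3]
New canonical toposort: [1, 0, 2, 4, 3]
Compare positions:
  Node 0: index 0 -> 1 (moved)
  Node 1: index 1 -> 0 (moved)
  Node 2: index 2 -> 2 (same)
  Node 3: index 4 -> 4 (same)
  Node 4: index 3 -> 3 (same)
Nodes that changed position: 0 1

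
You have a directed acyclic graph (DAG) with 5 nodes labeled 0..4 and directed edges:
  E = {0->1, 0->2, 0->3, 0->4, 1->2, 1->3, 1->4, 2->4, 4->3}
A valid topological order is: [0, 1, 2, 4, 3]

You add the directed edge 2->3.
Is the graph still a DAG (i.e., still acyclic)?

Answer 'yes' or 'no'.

Given toposort: [0, 1, 2, 4, 3]
Position of 2: index 2; position of 3: index 4
New edge 2->3: forward
Forward edge: respects the existing order. Still a DAG, same toposort still valid.
Still a DAG? yes

Answer: yes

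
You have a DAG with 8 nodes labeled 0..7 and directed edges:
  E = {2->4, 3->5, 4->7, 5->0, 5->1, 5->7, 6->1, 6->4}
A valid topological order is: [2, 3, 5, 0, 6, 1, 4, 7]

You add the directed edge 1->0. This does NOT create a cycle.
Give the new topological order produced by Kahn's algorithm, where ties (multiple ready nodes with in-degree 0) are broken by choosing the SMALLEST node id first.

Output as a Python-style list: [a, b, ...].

Answer: [2, 3, 5, 6, 1, 0, 4, 7]

Derivation:
Old toposort: [2, 3, 5, 0, 6, 1, 4, 7]
Added edge: 1->0
Position of 1 (5) > position of 0 (3). Must reorder: 1 must now come before 0.
Run Kahn's algorithm (break ties by smallest node id):
  initial in-degrees: [2, 2, 0, 0, 2, 1, 0, 2]
  ready (indeg=0): [2, 3, 6]
  pop 2: indeg[4]->1 | ready=[3, 6] | order so far=[2]
  pop 3: indeg[5]->0 | ready=[5, 6] | order so far=[2, 3]
  pop 5: indeg[0]->1; indeg[1]->1; indeg[7]->1 | ready=[6] | order so far=[2, 3, 5]
  pop 6: indeg[1]->0; indeg[4]->0 | ready=[1, 4] | order so far=[2, 3, 5, 6]
  pop 1: indeg[0]->0 | ready=[0, 4] | order so far=[2, 3, 5, 6, 1]
  pop 0: no out-edges | ready=[4] | order so far=[2, 3, 5, 6, 1, 0]
  pop 4: indeg[7]->0 | ready=[7] | order so far=[2, 3, 5, 6, 1, 0, 4]
  pop 7: no out-edges | ready=[] | order so far=[2, 3, 5, 6, 1, 0, 4, 7]
  Result: [2, 3, 5, 6, 1, 0, 4, 7]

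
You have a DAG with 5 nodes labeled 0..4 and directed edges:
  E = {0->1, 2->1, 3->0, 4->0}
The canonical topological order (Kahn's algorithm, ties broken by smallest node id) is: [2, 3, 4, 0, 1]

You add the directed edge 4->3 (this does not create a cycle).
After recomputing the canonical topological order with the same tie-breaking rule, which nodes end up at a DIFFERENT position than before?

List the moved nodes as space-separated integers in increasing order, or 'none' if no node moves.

Old toposort: [2, 3, 4, 0, 1]
Added edge 4->3
Recompute Kahn (smallest-id tiebreak):
  initial in-degrees: [2, 2, 0, 1, 0]
  ready (indeg=0): [2, 4]
  pop 2: indeg[1]->1 | ready=[4] | order so far=[2]
  pop 4: indeg[0]->1; indeg[3]->0 | ready=[3] | order so far=[2, 4]
  pop 3: indeg[0]->0 | ready=[0] | order so far=[2, 4, 3]
  pop 0: indeg[1]->0 | ready=[1] | order so far=[2, 4, 3, 0]
  pop 1: no out-edges | ready=[] | order so far=[2, 4, 3, 0, 1]
New canonical toposort: [2, 4, 3, 0, 1]
Compare positions:
  Node 0: index 3 -> 3 (same)
  Node 1: index 4 -> 4 (same)
  Node 2: index 0 -> 0 (same)
  Node 3: index 1 -> 2 (moved)
  Node 4: index 2 -> 1 (moved)
Nodes that changed position: 3 4

Answer: 3 4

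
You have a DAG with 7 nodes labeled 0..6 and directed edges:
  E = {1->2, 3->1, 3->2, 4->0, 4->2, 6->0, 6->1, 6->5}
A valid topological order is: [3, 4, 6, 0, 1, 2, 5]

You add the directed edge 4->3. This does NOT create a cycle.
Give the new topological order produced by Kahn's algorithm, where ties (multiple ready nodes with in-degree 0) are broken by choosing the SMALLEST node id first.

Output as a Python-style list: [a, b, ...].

Old toposort: [3, 4, 6, 0, 1, 2, 5]
Added edge: 4->3
Position of 4 (1) > position of 3 (0). Must reorder: 4 must now come before 3.
Run Kahn's algorithm (break ties by smallest node id):
  initial in-degrees: [2, 2, 3, 1, 0, 1, 0]
  ready (indeg=0): [4, 6]
  pop 4: indeg[0]->1; indeg[2]->2; indeg[3]->0 | ready=[3, 6] | order so far=[4]
  pop 3: indeg[1]->1; indeg[2]->1 | ready=[6] | order so far=[4, 3]
  pop 6: indeg[0]->0; indeg[1]->0; indeg[5]->0 | ready=[0, 1, 5] | order so far=[4, 3, 6]
  pop 0: no out-edges | ready=[1, 5] | order so far=[4, 3, 6, 0]
  pop 1: indeg[2]->0 | ready=[2, 5] | order so far=[4, 3, 6, 0, 1]
  pop 2: no out-edges | ready=[5] | order so far=[4, 3, 6, 0, 1, 2]
  pop 5: no out-edges | ready=[] | order so far=[4, 3, 6, 0, 1, 2, 5]
  Result: [4, 3, 6, 0, 1, 2, 5]

Answer: [4, 3, 6, 0, 1, 2, 5]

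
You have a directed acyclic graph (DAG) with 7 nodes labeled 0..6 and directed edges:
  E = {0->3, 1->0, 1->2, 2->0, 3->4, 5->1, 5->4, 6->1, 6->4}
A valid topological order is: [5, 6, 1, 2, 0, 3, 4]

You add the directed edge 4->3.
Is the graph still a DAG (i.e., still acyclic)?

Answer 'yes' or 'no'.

Answer: no

Derivation:
Given toposort: [5, 6, 1, 2, 0, 3, 4]
Position of 4: index 6; position of 3: index 5
New edge 4->3: backward (u after v in old order)
Backward edge: old toposort is now invalid. Check if this creates a cycle.
Does 3 already reach 4? Reachable from 3: [3, 4]. YES -> cycle!
Still a DAG? no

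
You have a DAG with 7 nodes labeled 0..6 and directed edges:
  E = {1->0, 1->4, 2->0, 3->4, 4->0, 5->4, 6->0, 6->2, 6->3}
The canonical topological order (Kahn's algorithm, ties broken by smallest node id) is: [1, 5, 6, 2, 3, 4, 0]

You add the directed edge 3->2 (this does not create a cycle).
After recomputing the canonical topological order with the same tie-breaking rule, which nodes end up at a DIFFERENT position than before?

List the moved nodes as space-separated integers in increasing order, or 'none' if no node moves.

Answer: 2 3

Derivation:
Old toposort: [1, 5, 6, 2, 3, 4, 0]
Added edge 3->2
Recompute Kahn (smallest-id tiebreak):
  initial in-degrees: [4, 0, 2, 1, 3, 0, 0]
  ready (indeg=0): [1, 5, 6]
  pop 1: indeg[0]->3; indeg[4]->2 | ready=[5, 6] | order so far=[1]
  pop 5: indeg[4]->1 | ready=[6] | order so far=[1, 5]
  pop 6: indeg[0]->2; indeg[2]->1; indeg[3]->0 | ready=[3] | order so far=[1, 5, 6]
  pop 3: indeg[2]->0; indeg[4]->0 | ready=[2, 4] | order so far=[1, 5, 6, 3]
  pop 2: indeg[0]->1 | ready=[4] | order so far=[1, 5, 6, 3, 2]
  pop 4: indeg[0]->0 | ready=[0] | order so far=[1, 5, 6, 3, 2, 4]
  pop 0: no out-edges | ready=[] | order so far=[1, 5, 6, 3, 2, 4, 0]
New canonical toposort: [1, 5, 6, 3, 2, 4, 0]
Compare positions:
  Node 0: index 6 -> 6 (same)
  Node 1: index 0 -> 0 (same)
  Node 2: index 3 -> 4 (moved)
  Node 3: index 4 -> 3 (moved)
  Node 4: index 5 -> 5 (same)
  Node 5: index 1 -> 1 (same)
  Node 6: index 2 -> 2 (same)
Nodes that changed position: 2 3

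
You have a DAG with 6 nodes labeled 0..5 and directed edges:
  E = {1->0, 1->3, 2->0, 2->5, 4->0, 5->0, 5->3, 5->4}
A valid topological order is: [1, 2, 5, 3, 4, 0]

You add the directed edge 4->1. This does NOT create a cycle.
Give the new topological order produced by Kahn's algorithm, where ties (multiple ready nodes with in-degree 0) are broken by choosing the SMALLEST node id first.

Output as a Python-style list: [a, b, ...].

Old toposort: [1, 2, 5, 3, 4, 0]
Added edge: 4->1
Position of 4 (4) > position of 1 (0). Must reorder: 4 must now come before 1.
Run Kahn's algorithm (break ties by smallest node id):
  initial in-degrees: [4, 1, 0, 2, 1, 1]
  ready (indeg=0): [2]
  pop 2: indeg[0]->3; indeg[5]->0 | ready=[5] | order so far=[2]
  pop 5: indeg[0]->2; indeg[3]->1; indeg[4]->0 | ready=[4] | order so far=[2, 5]
  pop 4: indeg[0]->1; indeg[1]->0 | ready=[1] | order so far=[2, 5, 4]
  pop 1: indeg[0]->0; indeg[3]->0 | ready=[0, 3] | order so far=[2, 5, 4, 1]
  pop 0: no out-edges | ready=[3] | order so far=[2, 5, 4, 1, 0]
  pop 3: no out-edges | ready=[] | order so far=[2, 5, 4, 1, 0, 3]
  Result: [2, 5, 4, 1, 0, 3]

Answer: [2, 5, 4, 1, 0, 3]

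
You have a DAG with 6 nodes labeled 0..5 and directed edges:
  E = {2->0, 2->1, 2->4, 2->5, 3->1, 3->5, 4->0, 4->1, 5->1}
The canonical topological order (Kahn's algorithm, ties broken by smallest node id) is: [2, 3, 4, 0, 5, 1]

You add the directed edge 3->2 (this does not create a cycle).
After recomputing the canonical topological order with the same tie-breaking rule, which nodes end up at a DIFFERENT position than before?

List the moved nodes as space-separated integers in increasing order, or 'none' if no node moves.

Answer: 2 3

Derivation:
Old toposort: [2, 3, 4, 0, 5, 1]
Added edge 3->2
Recompute Kahn (smallest-id tiebreak):
  initial in-degrees: [2, 4, 1, 0, 1, 2]
  ready (indeg=0): [3]
  pop 3: indeg[1]->3; indeg[2]->0; indeg[5]->1 | ready=[2] | order so far=[3]
  pop 2: indeg[0]->1; indeg[1]->2; indeg[4]->0; indeg[5]->0 | ready=[4, 5] | order so far=[3, 2]
  pop 4: indeg[0]->0; indeg[1]->1 | ready=[0, 5] | order so far=[3, 2, 4]
  pop 0: no out-edges | ready=[5] | order so far=[3, 2, 4, 0]
  pop 5: indeg[1]->0 | ready=[1] | order so far=[3, 2, 4, 0, 5]
  pop 1: no out-edges | ready=[] | order so far=[3, 2, 4, 0, 5, 1]
New canonical toposort: [3, 2, 4, 0, 5, 1]
Compare positions:
  Node 0: index 3 -> 3 (same)
  Node 1: index 5 -> 5 (same)
  Node 2: index 0 -> 1 (moved)
  Node 3: index 1 -> 0 (moved)
  Node 4: index 2 -> 2 (same)
  Node 5: index 4 -> 4 (same)
Nodes that changed position: 2 3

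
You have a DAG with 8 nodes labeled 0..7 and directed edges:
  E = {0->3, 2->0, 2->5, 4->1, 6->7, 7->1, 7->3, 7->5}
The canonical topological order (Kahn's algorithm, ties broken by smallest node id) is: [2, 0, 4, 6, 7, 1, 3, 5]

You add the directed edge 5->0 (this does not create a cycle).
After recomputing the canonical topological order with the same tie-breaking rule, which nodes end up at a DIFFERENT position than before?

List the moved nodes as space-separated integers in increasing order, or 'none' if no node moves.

Old toposort: [2, 0, 4, 6, 7, 1, 3, 5]
Added edge 5->0
Recompute Kahn (smallest-id tiebreak):
  initial in-degrees: [2, 2, 0, 2, 0, 2, 0, 1]
  ready (indeg=0): [2, 4, 6]
  pop 2: indeg[0]->1; indeg[5]->1 | ready=[4, 6] | order so far=[2]
  pop 4: indeg[1]->1 | ready=[6] | order so far=[2, 4]
  pop 6: indeg[7]->0 | ready=[7] | order so far=[2, 4, 6]
  pop 7: indeg[1]->0; indeg[3]->1; indeg[5]->0 | ready=[1, 5] | order so far=[2, 4, 6, 7]
  pop 1: no out-edges | ready=[5] | order so far=[2, 4, 6, 7, 1]
  pop 5: indeg[0]->0 | ready=[0] | order so far=[2, 4, 6, 7, 1, 5]
  pop 0: indeg[3]->0 | ready=[3] | order so far=[2, 4, 6, 7, 1, 5, 0]
  pop 3: no out-edges | ready=[] | order so far=[2, 4, 6, 7, 1, 5, 0, 3]
New canonical toposort: [2, 4, 6, 7, 1, 5, 0, 3]
Compare positions:
  Node 0: index 1 -> 6 (moved)
  Node 1: index 5 -> 4 (moved)
  Node 2: index 0 -> 0 (same)
  Node 3: index 6 -> 7 (moved)
  Node 4: index 2 -> 1 (moved)
  Node 5: index 7 -> 5 (moved)
  Node 6: index 3 -> 2 (moved)
  Node 7: index 4 -> 3 (moved)
Nodes that changed position: 0 1 3 4 5 6 7

Answer: 0 1 3 4 5 6 7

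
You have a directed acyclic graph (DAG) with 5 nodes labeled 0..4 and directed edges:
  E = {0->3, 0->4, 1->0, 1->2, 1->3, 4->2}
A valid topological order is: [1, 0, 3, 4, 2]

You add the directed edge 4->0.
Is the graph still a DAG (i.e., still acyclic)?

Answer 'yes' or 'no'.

Given toposort: [1, 0, 3, 4, 2]
Position of 4: index 3; position of 0: index 1
New edge 4->0: backward (u after v in old order)
Backward edge: old toposort is now invalid. Check if this creates a cycle.
Does 0 already reach 4? Reachable from 0: [0, 2, 3, 4]. YES -> cycle!
Still a DAG? no

Answer: no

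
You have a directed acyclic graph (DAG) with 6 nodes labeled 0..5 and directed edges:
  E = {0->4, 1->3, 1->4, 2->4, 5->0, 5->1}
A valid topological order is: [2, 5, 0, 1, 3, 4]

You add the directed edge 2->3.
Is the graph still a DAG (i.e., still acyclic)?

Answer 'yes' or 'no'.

Given toposort: [2, 5, 0, 1, 3, 4]
Position of 2: index 0; position of 3: index 4
New edge 2->3: forward
Forward edge: respects the existing order. Still a DAG, same toposort still valid.
Still a DAG? yes

Answer: yes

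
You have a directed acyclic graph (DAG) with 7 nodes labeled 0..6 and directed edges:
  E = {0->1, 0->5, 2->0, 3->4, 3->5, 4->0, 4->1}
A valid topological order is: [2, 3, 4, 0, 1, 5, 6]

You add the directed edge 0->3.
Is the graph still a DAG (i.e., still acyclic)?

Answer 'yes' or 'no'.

Given toposort: [2, 3, 4, 0, 1, 5, 6]
Position of 0: index 3; position of 3: index 1
New edge 0->3: backward (u after v in old order)
Backward edge: old toposort is now invalid. Check if this creates a cycle.
Does 3 already reach 0? Reachable from 3: [0, 1, 3, 4, 5]. YES -> cycle!
Still a DAG? no

Answer: no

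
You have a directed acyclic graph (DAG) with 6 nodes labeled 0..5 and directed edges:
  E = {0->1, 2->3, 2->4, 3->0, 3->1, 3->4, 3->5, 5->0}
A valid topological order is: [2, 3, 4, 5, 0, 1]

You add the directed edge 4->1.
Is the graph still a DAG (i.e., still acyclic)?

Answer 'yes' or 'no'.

Answer: yes

Derivation:
Given toposort: [2, 3, 4, 5, 0, 1]
Position of 4: index 2; position of 1: index 5
New edge 4->1: forward
Forward edge: respects the existing order. Still a DAG, same toposort still valid.
Still a DAG? yes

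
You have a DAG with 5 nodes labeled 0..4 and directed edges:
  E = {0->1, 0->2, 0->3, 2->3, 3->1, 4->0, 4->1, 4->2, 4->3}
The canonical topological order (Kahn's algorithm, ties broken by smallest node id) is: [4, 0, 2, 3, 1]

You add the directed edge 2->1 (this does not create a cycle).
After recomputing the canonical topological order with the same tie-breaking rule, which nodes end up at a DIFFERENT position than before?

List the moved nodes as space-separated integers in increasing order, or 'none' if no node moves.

Answer: none

Derivation:
Old toposort: [4, 0, 2, 3, 1]
Added edge 2->1
Recompute Kahn (smallest-id tiebreak):
  initial in-degrees: [1, 4, 2, 3, 0]
  ready (indeg=0): [4]
  pop 4: indeg[0]->0; indeg[1]->3; indeg[2]->1; indeg[3]->2 | ready=[0] | order so far=[4]
  pop 0: indeg[1]->2; indeg[2]->0; indeg[3]->1 | ready=[2] | order so far=[4, 0]
  pop 2: indeg[1]->1; indeg[3]->0 | ready=[3] | order so far=[4, 0, 2]
  pop 3: indeg[1]->0 | ready=[1] | order so far=[4, 0, 2, 3]
  pop 1: no out-edges | ready=[] | order so far=[4, 0, 2, 3, 1]
New canonical toposort: [4, 0, 2, 3, 1]
Compare positions:
  Node 0: index 1 -> 1 (same)
  Node 1: index 4 -> 4 (same)
  Node 2: index 2 -> 2 (same)
  Node 3: index 3 -> 3 (same)
  Node 4: index 0 -> 0 (same)
Nodes that changed position: none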